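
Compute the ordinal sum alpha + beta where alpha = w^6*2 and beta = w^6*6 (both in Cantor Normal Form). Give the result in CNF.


Ordinal addition w^6*2 + w^6*6:
Both terms have the same exponent 6.
w^e*c + w^e*d = w^e*(c+d).
Result = w^6*(2+6) = w^6*8

w^6*8


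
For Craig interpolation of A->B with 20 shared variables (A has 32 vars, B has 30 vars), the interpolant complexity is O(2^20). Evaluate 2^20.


Shared atoms = 20
Craig interpolant size bound = 2^20
= 1048576

1048576


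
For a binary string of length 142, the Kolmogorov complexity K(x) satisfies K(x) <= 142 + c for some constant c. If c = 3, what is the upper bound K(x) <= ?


K(x) <= |x| + c = 142 + 3 = 145

145


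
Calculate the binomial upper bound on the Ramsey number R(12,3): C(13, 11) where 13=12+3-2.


R(12,3) <= C(12+3-2, 12-1) = C(13, 11)
C(13, 11) = 13! / (11! * 2!)
= 78

78


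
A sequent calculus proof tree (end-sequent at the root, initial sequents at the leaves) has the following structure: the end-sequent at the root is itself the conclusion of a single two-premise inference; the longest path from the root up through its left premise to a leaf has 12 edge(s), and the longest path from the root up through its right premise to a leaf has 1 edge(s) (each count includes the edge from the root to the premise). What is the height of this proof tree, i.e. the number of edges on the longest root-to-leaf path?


Longest path through the left premise: 12 edges (measured from the branching sequent)
Longest path through the right premise: 1 edges
Height of the subtree rooted at the branching sequent: max(12, 1) = 12
The branching sequent is the root itself.
Total height = 12

12


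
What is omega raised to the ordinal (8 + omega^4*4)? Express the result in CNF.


omega^(8 + omega^4*4):
In ordinal addition a term is absorbed by a following term of strictly larger exponent: 0 < 4, so 8 + omega^4*4 = omega^4*4.
omega raised to a CNF ordinal is a single CNF term: Result = omega^(omega^4*4)

omega^(omega^4*4)


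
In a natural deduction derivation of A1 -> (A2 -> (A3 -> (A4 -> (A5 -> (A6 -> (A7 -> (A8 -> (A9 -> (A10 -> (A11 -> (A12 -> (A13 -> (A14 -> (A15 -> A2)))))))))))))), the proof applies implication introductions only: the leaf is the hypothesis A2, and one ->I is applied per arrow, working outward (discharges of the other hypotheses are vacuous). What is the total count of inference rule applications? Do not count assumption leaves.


The formula has 15 arrows (->); its innermost consequent A2 is one of the antecedents,
so the proof starts from the hypothesis leaf A2 (not a rule application) and closes one arrow per ->I.
Building A1 -> (A2 -> (A3 -> (A4 -> (A5 -> (A6 -> (A7 -> (A8 -> (A9 -> (A10 -> (A11 -> (A12 -> (A13 -> (A14 -> (A15 -> A2)))))))))))))) therefore takes 15 nested implication introductions.
Total inference nodes = 15

15


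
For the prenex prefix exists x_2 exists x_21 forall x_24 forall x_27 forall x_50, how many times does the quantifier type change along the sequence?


Walk the prefix and count type changes:
  position 1: exists -> exists
  position 2: exists -> forall <-- alternation
  position 3: forall -> forall
  position 4: forall -> forall
Total alternations = 1

1


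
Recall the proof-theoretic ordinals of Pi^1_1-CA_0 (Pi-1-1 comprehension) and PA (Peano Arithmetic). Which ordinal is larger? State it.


Proof-theoretic ordinal of Pi^1_1-CA_0 (Pi-1-1 comprehension): psi_0(Omega_omega)
Proof-theoretic ordinal of PA (Peano Arithmetic): epsilon_0
Comparing: epsilon_0 < psi_0(Omega_omega).
The larger ordinal is psi_0(Omega_omega) (from Pi^1_1-CA_0 (Pi-1-1 comprehension)).

psi_0(Omega_omega)


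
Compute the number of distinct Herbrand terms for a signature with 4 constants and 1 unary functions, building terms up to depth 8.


Herbrand terms by depth:
Depth 0: 4 constants
Depth 1: 4 new terms (running total: 8)
Depth 2: 4 new terms (running total: 12)
Depth 3: 4 new terms (running total: 16)
Depth 4: 4 new terms (running total: 20)
Depth 5: 4 new terms (running total: 24)
Depth 6: 4 new terms (running total: 28)
Depth 7: 4 new terms (running total: 32)
Depth 8: 4 new terms (running total: 36)
Total distinct ground terms = 36

36


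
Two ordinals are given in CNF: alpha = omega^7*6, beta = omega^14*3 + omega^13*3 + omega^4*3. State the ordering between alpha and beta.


Compare term by term from highest exponent:
alpha = omega^7*6
beta = omega^14*3 + omega^13*3 + omega^4*3
Term 1: alpha has omega^7*6, beta has omega^14*3
Term 2: alpha has omega^0*0, beta has omega^13*3
Term 3: alpha has omega^0*0, beta has omega^4*3
Result: alpha < beta

alpha < beta


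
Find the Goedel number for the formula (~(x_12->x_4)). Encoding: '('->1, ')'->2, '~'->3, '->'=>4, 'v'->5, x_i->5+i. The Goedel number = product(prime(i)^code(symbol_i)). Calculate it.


Formula: (~(x_12->x_4))
Symbol codes: [1, 3, 1, 17, 4, 9, 2, 2]
Primes: [2, 3, 5, 7, 11, 13, 17, 19]
p_1^1 = 2^1 = 2
p_2^3 = 3^3 = 27
p_3^1 = 5^1 = 5
p_4^17 = 7^17 = 232630513987207
p_5^4 = 11^4 = 14641
p_6^9 = 13^9 = 10604499373
p_7^2 = 17^2 = 289
p_8^2 = 19^2 = 361
Product = 1017410933587684908089420128071876330

1017410933587684908089420128071876330


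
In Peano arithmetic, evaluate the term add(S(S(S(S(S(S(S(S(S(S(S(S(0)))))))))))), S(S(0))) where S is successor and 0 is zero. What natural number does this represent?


add(S^12(0), S^2(0)):
S^12(0) = 12
S^2(0) = 2
12 + 2 = 14

14


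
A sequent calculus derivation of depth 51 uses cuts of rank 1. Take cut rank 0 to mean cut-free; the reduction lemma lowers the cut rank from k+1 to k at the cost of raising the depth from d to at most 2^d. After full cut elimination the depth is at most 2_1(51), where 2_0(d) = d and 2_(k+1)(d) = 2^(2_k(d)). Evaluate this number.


Each rank reduction sends depth d to at most 2^d; cut rank r needs r reductions.
2_0(51) = 51
2_1(51) = 2^51 = 2251799813685248
Cut-free depth bound = 2251799813685248

2251799813685248


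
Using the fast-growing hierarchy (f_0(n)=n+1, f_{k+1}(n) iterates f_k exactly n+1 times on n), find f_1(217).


f_1(217) = f_0^218(217)
f_0 adds 1 each time, applied 218 times.
f_1(217) = 217 + 218 = 435

435


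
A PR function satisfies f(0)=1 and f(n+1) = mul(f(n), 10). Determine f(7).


f(0) = 1
f(1) = mul(f(0), 10) = mul(1, 10) = 10
f(2) = mul(f(1), 10) = mul(10, 10) = 100
f(3) = mul(f(2), 10) = mul(100, 10) = 1000
f(4) = mul(f(3), 10) = mul(1000, 10) = 10000
f(5) = mul(f(4), 10) = mul(10000, 10) = 100000
f(6) = mul(f(5), 10) = mul(100000, 10) = 1000000
f(7) = mul(f(6), 10) = mul(1000000, 10) = 10000000


10000000


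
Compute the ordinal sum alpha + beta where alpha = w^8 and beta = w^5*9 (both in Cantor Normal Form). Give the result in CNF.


Ordinal addition w^8 + w^5*9:
Leading exponent of alpha (8) > leading exponent of beta (5).
Since alpha's term has higher exponent than beta's leading term,
the sum is simply alpha followed by beta.
Result = w^8 + w^5*9

w^8 + w^5*9


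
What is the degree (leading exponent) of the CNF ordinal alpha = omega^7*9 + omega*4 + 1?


CNF: omega^7*9 + omega*4 + 1
The leading term is omega^7*9, which has exponent 7.

7


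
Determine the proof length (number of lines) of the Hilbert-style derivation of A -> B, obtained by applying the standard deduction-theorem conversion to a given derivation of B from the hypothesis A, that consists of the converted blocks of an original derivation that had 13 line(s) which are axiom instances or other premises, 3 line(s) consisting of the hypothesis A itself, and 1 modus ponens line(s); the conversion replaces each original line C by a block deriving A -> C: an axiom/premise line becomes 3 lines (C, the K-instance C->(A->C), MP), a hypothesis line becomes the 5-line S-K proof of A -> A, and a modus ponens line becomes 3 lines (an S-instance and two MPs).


Deduction-theorem conversion, block by block:
- 13 axiom/premise lines -> 3 lines each = 39
- 3 hypothesis lines -> 5 lines each (identity proof A->A) = 15
- 1 MP lines -> 3 lines each (S-instance, MP, MP) = 3
Total = 39 + 15 + 3 = 57 lines.

57


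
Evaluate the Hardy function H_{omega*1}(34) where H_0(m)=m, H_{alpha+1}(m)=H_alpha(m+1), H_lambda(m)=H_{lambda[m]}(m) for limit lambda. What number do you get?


H_{omega*1}(34):
For the Hardy hierarchy, H_{omega*k}(n) = 2^k * n.
2^1 = 2.
2 * 34 = 68

68


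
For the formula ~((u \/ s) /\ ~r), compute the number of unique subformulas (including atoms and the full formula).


Formula: ~((u \/ s) /\ ~r)
Subformulas found:
  1. u
  2. s
  3. r
  4. ~r
  5. (u \/ s)
  6. ((u \/ s) /\ ~r)
  7. ~((u \/ s) /\ ~r)
Total distinct subformulas = 7

7


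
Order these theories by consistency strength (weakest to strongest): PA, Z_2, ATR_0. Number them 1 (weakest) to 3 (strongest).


Ordering by consistency strength:
1. PA
2. ATR_0
3. Z_2


PA=1, Z_2=3, ATR_0=2


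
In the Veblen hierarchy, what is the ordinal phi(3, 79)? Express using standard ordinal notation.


phi(3, 79):
phi(3, beta) = eta_beta (the beta-th eta number, fixed point of zeta).
phi(3, 79) = eta_79

eta_79


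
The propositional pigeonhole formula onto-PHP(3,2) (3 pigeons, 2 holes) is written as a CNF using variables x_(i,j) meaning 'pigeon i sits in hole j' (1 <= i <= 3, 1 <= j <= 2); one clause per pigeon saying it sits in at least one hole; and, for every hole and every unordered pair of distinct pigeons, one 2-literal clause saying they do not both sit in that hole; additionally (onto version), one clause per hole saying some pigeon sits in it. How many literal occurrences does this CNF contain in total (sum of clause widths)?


onto-PHP(3,2): 3 pigeons, 2 holes, 3*2 = 6 variables.
- pigeon clauses: one per pigeon -> 3 clauses of width 2 -> 6 literals
- hole clauses: 2 holes * C(3,2) = 2 * 3 -> 6 clauses of width 2 -> 12 literals
- onto clauses: one per hole -> 2 clauses of width 3 -> 6 literals
Total literal occurrences = 6 + 12 + 6 = 24

24


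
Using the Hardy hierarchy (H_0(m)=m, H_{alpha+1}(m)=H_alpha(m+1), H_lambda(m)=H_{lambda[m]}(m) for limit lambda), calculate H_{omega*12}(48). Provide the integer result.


H_{omega*12}(48):
For the Hardy hierarchy, H_{omega*k}(n) = 2^k * n.
2^12 = 4096.
4096 * 48 = 196608

196608


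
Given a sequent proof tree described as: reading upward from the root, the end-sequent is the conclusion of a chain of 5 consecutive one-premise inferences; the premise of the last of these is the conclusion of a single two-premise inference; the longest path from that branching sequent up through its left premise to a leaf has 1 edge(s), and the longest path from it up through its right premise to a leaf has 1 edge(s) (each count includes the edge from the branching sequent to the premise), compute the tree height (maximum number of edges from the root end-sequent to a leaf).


Longest path through the left premise: 1 edges (measured from the branching sequent)
Longest path through the right premise: 1 edges
Height of the subtree rooted at the branching sequent: max(1, 1) = 1
The branching sequent sits 5 edges above the root (the chain of one-premise inferences), so height = 1 + 5 = 6

6


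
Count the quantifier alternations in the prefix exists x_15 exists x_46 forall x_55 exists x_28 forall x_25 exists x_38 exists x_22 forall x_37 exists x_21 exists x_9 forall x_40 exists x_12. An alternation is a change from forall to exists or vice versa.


Walk the prefix and count type changes:
  position 1: exists -> exists
  position 2: exists -> forall <-- alternation
  position 3: forall -> exists <-- alternation
  position 4: exists -> forall <-- alternation
  position 5: forall -> exists <-- alternation
  position 6: exists -> exists
  position 7: exists -> forall <-- alternation
  position 8: forall -> exists <-- alternation
  position 9: exists -> exists
  position 10: exists -> forall <-- alternation
  position 11: forall -> exists <-- alternation
Total alternations = 8

8


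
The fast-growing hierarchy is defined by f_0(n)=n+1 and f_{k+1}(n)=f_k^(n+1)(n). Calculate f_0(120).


f_0(120) = 120 + 1 = 121

121


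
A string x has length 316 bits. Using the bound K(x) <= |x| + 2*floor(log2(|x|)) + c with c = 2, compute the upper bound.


floor(log2(316)) = 8
2 * 8 = 16
K(x) <= 316 + 16 + 2 = 334

334


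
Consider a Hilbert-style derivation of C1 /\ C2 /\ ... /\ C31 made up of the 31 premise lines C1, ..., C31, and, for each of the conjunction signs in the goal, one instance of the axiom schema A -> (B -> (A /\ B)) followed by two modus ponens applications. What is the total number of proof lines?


Conjoining 31 premises:
- 31 premise lines
- the goal has 30 conjunction signs; each costs 1 axiom instance + 2 MP = 3 lines: 3 * 30 = 90
Total = 31 + 90 = 121 lines.

121


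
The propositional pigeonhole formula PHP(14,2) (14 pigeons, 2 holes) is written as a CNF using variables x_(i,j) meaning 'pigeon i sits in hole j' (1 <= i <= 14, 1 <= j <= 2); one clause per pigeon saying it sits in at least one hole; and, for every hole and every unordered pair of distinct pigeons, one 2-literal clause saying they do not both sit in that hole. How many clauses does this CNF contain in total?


PHP(14,2): 14 pigeons, 2 holes, 14*2 = 28 variables.
- pigeon clauses: one per pigeon -> 14 clauses
- hole clauses: 2 holes * C(14,2) = 2 * 91 -> 182 clauses
Total clauses = 14 + 182 = 196

196


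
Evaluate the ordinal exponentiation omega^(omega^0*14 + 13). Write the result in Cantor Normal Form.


omega^(omega^0*14 + 13):
omega^0 = 1, so the exponent is 14 + 13 = 27 (finite ordinal addition).
Result = omega^27, already a single CNF term.

omega^27


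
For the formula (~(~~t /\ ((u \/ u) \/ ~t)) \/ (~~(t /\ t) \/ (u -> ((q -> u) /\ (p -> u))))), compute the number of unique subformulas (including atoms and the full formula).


Formula: (~(~~t /\ ((u \/ u) \/ ~t)) \/ (~~(t /\ t) \/ (u -> ((q -> u) /\ (p -> u)))))
Subformulas found:
  1. q
  2. u
  3. t
  4. p
  5. ~t
  6. ~~t
  7. (p -> u)
  8. (t /\ t)
  9. (q -> u)
  10. (u \/ u)
  11. ~(t /\ t)
  12. ~~(t /\ t)
  13. ((u \/ u) \/ ~t)
  14. ((q -> u) /\ (p -> u))
  15. (~~t /\ ((u \/ u) \/ ~t))
  16. ~(~~t /\ ((u \/ u) \/ ~t))
  17. (u -> ((q -> u) /\ (p -> u)))
  18. (~~(t /\ t) \/ (u -> ((q -> u) /\ (p -> u))))
  19. (~(~~t /\ ((u \/ u) \/ ~t)) \/ (~~(t /\ t) \/ (u -> ((q -> u) /\ (p -> u)))))
Total distinct subformulas = 19

19


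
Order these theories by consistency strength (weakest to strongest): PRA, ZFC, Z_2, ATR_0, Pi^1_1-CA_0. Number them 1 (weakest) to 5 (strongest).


Ordering by consistency strength:
1. PRA
2. ATR_0
3. Pi^1_1-CA_0
4. Z_2
5. ZFC


PRA=1, ZFC=5, Z_2=4, ATR_0=2, Pi^1_1-CA_0=3


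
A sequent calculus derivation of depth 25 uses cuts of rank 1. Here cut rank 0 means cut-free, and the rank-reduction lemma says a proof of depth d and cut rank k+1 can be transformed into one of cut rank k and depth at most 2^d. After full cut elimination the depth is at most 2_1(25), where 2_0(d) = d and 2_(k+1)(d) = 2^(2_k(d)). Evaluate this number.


Each rank reduction sends depth d to at most 2^d; cut rank r needs r reductions.
2_0(25) = 25
2_1(25) = 2^25 = 33554432
Cut-free depth bound = 33554432

33554432


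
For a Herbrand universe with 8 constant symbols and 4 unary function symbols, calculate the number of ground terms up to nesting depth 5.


Herbrand terms by depth:
Depth 0: 8 constants
Depth 1: 32 new terms (running total: 40)
Depth 2: 128 new terms (running total: 168)
Depth 3: 512 new terms (running total: 680)
Depth 4: 2048 new terms (running total: 2728)
Depth 5: 8192 new terms (running total: 10920)
Total distinct ground terms = 10920

10920


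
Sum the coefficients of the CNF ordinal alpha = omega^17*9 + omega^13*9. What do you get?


CNF: omega^17*9 + omega^13*9
Coefficients: 9 + 9 = 18

18


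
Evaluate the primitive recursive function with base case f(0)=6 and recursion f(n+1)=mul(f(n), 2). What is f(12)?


f(0) = 6
f(1) = mul(f(0), 2) = mul(6, 2) = 12
f(2) = mul(f(1), 2) = mul(12, 2) = 24
f(3) = mul(f(2), 2) = mul(24, 2) = 48
f(4) = mul(f(3), 2) = mul(48, 2) = 96
f(5) = mul(f(4), 2) = mul(96, 2) = 192
f(6) = mul(f(5), 2) = mul(192, 2) = 384
f(7) = mul(f(6), 2) = mul(384, 2) = 768
f(8) = mul(f(7), 2) = mul(768, 2) = 1536
f(9) = mul(f(8), 2) = mul(1536, 2) = 3072
f(10) = mul(f(9), 2) = mul(3072, 2) = 6144
f(11) = mul(f(10), 2) = mul(6144, 2) = 12288
f(12) = mul(f(11), 2) = mul(12288, 2) = 24576


24576


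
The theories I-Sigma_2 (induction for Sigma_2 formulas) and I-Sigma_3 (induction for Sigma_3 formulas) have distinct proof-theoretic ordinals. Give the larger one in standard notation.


Proof-theoretic ordinal of I-Sigma_2 (induction for Sigma_2 formulas): omega^(omega^omega)
Proof-theoretic ordinal of I-Sigma_3 (induction for Sigma_3 formulas): omega^(omega^(omega^omega))
Comparing: omega^(omega^omega) < omega^(omega^(omega^omega)).
The larger ordinal is omega^(omega^(omega^omega)) (from I-Sigma_3 (induction for Sigma_3 formulas)).

omega^(omega^(omega^omega))


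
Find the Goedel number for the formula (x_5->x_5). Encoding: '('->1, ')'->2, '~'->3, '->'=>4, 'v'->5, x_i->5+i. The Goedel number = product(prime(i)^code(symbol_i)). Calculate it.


Formula: (x_5->x_5)
Symbol codes: [1, 10, 4, 10, 2]
Primes: [2, 3, 5, 7, 11]
p_1^1 = 2^1 = 2
p_2^10 = 3^10 = 59049
p_3^4 = 5^4 = 625
p_4^10 = 7^10 = 282475249
p_5^2 = 11^2 = 121
Product = 2522831997952901250

2522831997952901250


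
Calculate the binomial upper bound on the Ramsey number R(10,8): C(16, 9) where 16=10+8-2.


R(10,8) <= C(10+8-2, 10-1) = C(16, 9)
C(16, 9) = 16! / (9! * 7!)
= 11440

11440


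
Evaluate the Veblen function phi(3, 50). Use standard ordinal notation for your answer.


phi(3, 50):
phi(3, beta) = eta_beta (the beta-th eta number, fixed point of zeta).
phi(3, 50) = eta_50

eta_50


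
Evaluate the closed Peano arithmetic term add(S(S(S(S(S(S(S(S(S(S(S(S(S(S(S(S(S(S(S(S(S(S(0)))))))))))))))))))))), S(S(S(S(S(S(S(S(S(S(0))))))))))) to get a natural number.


add(S^22(0), S^10(0)):
S^22(0) = 22
S^10(0) = 10
22 + 10 = 32

32


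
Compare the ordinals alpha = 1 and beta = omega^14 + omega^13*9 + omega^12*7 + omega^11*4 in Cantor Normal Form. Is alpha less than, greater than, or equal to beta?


Compare term by term from highest exponent:
alpha = 1
beta = omega^14 + omega^13*9 + omega^12*7 + omega^11*4
Term 1: alpha has omega^0*1, beta has omega^14*1
Term 2: alpha has omega^0*0, beta has omega^13*9
Term 3: alpha has omega^0*0, beta has omega^12*7
Term 4: alpha has omega^0*0, beta has omega^11*4
Result: alpha < beta

alpha < beta


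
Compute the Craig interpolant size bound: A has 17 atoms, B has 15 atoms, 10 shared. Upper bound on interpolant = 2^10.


Shared atoms = 10
Craig interpolant size bound = 2^10
= 1024

1024


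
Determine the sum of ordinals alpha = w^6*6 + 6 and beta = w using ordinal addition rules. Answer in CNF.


Ordinal addition (w^6*6 + 6) + w:
alpha's leading term has exponent 6 > beta's exponent 1, so it survives.
alpha's tail term has exponent 0 < beta's exponent 1, so it is absorbed by beta.
In ordinal addition, any term followed by a strictly larger-exponent term is absorbed.
Result = w^6*6 + w

w^6*6 + w


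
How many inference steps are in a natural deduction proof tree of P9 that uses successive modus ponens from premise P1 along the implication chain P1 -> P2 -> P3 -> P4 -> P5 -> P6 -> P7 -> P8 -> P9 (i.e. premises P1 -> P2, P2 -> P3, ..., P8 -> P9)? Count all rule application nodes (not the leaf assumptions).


We have a chain: P1 -> P2 -> P3 -> P4 -> P5 -> P6 -> P7 -> P8 -> P9.
Each modus ponens application produces the next variable.
The chain has 9 propositions, so 9-1 = 8 modus ponens steps.
Total inference nodes = 8

8


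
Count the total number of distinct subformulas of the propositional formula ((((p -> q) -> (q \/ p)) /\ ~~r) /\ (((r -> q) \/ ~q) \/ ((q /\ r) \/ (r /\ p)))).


Formula: ((((p -> q) -> (q \/ p)) /\ ~~r) /\ (((r -> q) \/ ~q) \/ ((q /\ r) \/ (r /\ p))))
Subformulas found:
  1. r
  2. q
  3. p
  4. ~r
  5. ~q
  6. ~~r
  7. (r -> q)
  8. (q \/ p)
  9. (q /\ r)
  10. (r /\ p)
  11. (p -> q)
  12. ((r -> q) \/ ~q)
  13. ((q /\ r) \/ (r /\ p))
  14. ((p -> q) -> (q \/ p))
  15. (((p -> q) -> (q \/ p)) /\ ~~r)
  16. (((r -> q) \/ ~q) \/ ((q /\ r) \/ (r /\ p)))
  17. ((((p -> q) -> (q \/ p)) /\ ~~r) /\ (((r -> q) \/ ~q) \/ ((q /\ r) \/ (r /\ p))))
Total distinct subformulas = 17

17


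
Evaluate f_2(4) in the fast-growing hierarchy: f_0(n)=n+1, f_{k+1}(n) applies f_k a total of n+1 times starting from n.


f_2(4) = f_1^5(4)
f_1(m) = 2m + 1.
Iterating: f_1^k(n) = 2^k*(n+1) - 1.
f_2(4) = 2^5*(4+1) - 1 = 32*5 - 1 = 159

159


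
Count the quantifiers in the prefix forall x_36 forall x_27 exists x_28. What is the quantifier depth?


Quantifier prefix has 3 quantifier symbols.
Quantifier depth = 3

3


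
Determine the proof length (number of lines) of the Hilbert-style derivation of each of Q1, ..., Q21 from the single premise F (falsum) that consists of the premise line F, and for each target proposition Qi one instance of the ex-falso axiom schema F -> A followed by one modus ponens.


Ex falso, line by line:
- 1 premise line (F)
- 21 targets, each needing 1 axiom instance (F -> Qi) + 1 MP = 2 lines: 2 * 21 = 42
Total = 1 + 42 = 43 lines.

43


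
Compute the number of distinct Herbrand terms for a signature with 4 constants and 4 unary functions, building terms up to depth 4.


Herbrand terms by depth:
Depth 0: 4 constants
Depth 1: 16 new terms (running total: 20)
Depth 2: 64 new terms (running total: 84)
Depth 3: 256 new terms (running total: 340)
Depth 4: 1024 new terms (running total: 1364)
Total distinct ground terms = 1364

1364


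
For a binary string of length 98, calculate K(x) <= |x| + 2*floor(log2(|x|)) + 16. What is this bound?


floor(log2(98)) = 6
2 * 6 = 12
K(x) <= 98 + 12 + 16 = 126

126


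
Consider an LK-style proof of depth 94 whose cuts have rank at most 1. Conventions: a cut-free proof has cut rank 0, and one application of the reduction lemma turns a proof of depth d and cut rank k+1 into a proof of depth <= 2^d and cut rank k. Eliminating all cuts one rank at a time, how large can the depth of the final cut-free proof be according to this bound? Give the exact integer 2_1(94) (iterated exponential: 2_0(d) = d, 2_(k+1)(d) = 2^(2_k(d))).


Each rank reduction sends depth d to at most 2^d; cut rank r needs r reductions.
2_0(94) = 94
2_1(94) = 2^94 = 19807040628566084398385987584
Cut-free depth bound = 19807040628566084398385987584

19807040628566084398385987584


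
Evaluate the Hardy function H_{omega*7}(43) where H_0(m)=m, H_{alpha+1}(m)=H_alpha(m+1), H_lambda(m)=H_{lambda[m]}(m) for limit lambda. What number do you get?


H_{omega*7}(43):
For the Hardy hierarchy, H_{omega*k}(n) = 2^k * n.
2^7 = 128.
128 * 43 = 5504

5504


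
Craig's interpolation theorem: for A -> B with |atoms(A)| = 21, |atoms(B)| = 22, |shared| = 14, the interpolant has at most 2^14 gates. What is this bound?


Shared atoms = 14
Craig interpolant size bound = 2^14
= 16384

16384


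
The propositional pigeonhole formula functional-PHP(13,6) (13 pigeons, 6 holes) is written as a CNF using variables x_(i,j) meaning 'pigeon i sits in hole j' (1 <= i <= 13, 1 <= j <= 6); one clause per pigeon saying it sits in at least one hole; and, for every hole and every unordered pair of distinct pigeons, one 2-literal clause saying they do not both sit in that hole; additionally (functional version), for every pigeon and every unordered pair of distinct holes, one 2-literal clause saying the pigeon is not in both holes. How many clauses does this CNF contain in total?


functional-PHP(13,6): 13 pigeons, 6 holes, 13*6 = 78 variables.
- pigeon clauses: one per pigeon -> 13 clauses
- hole clauses: 6 holes * C(13,2) = 6 * 78 -> 468 clauses
- functional clauses: 13 pigeons * C(6,2) = 13 * 15 -> 195 clauses
Total clauses = 13 + 468 + 195 = 676

676


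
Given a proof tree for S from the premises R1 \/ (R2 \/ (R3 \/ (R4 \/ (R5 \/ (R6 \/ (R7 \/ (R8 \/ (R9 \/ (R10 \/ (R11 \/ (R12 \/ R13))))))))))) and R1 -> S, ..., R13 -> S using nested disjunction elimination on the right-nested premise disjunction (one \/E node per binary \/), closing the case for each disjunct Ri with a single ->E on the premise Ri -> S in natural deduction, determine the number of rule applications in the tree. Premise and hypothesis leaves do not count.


The premise R1 \/ (R2 \/ (R3 \/ (R4 \/ (R5 \/ (R6 \/ (R7 \/ (R8 \/ (R9 \/ (R10 \/ (R11 \/ (R12 \/ R13))))))))))) contains 13 disjuncts, hence 12 binary \/ connectives.
- Each binary \/ is eliminated once: 12 \/E nodes.
- Each of the 13 cases Ri derives S by one ->E with Ri -> S: 13 ->E nodes.
Total = 12 + 13 = 25

25


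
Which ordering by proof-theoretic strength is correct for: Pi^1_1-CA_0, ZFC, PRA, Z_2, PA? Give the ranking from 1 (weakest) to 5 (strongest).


Ordering by consistency strength:
1. PRA
2. PA
3. Pi^1_1-CA_0
4. Z_2
5. ZFC


Pi^1_1-CA_0=3, ZFC=5, PRA=1, Z_2=4, PA=2


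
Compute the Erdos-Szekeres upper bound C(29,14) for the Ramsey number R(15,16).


R(15,16) <= C(15+16-2, 15-1) = C(29, 14)
C(29, 14) = 29! / (14! * 15!)
= 77558760

77558760


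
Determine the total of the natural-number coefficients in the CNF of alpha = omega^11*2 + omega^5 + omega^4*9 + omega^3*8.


CNF: omega^11*2 + omega^5 + omega^4*9 + omega^3*8
Coefficients: 2 + 1 + 9 + 8 = 20

20


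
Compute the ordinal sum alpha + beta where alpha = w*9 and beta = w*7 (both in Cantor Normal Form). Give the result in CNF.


Ordinal addition w*9 + w*7:
Both terms have the same exponent 1.
w^e*c + w^e*d = w^e*(c+d).
Result = w^1*(9+7) = w*16

w*16


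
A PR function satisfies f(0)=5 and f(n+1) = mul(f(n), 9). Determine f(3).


f(0) = 5
f(1) = mul(f(0), 9) = mul(5, 9) = 45
f(2) = mul(f(1), 9) = mul(45, 9) = 405
f(3) = mul(f(2), 9) = mul(405, 9) = 3645


3645


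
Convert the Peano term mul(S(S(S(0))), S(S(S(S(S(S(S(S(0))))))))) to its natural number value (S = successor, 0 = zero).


mul(S^3(0), S^8(0)):
S^3(0) = 3
S^8(0) = 8
3 * 8 = 24

24


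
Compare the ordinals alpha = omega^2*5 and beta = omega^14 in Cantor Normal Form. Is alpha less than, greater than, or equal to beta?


Compare term by term from highest exponent:
alpha = omega^2*5
beta = omega^14
Term 1: alpha has omega^2*5, beta has omega^14*1
Result: alpha < beta

alpha < beta


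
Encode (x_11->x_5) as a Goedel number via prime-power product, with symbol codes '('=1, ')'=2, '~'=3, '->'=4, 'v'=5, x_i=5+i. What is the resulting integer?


Formula: (x_11->x_5)
Symbol codes: [1, 16, 4, 10, 2]
Primes: [2, 3, 5, 7, 11]
p_1^1 = 2^1 = 2
p_2^16 = 3^16 = 43046721
p_3^4 = 5^4 = 625
p_4^10 = 7^10 = 282475249
p_5^2 = 11^2 = 121
Product = 1839144526507665011250

1839144526507665011250


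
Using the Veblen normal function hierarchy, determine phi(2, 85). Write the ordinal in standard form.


phi(2, 85):
phi(2, beta) = zeta_beta (the beta-th zeta number, fixed point of epsilon).
phi(2, 85) = zeta_85

zeta_85


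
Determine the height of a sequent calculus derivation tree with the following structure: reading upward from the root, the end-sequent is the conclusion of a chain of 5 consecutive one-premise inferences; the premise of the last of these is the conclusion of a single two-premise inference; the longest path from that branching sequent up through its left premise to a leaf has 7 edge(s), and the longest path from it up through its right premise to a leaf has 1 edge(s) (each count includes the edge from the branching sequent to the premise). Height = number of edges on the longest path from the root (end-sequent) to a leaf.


Longest path through the left premise: 7 edges (measured from the branching sequent)
Longest path through the right premise: 1 edges
Height of the subtree rooted at the branching sequent: max(7, 1) = 7
The branching sequent sits 5 edges above the root (the chain of one-premise inferences), so height = 7 + 5 = 12

12


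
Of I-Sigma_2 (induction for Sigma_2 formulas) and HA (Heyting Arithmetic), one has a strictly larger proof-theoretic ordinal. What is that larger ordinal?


Proof-theoretic ordinal of I-Sigma_2 (induction for Sigma_2 formulas): omega^(omega^omega)
Proof-theoretic ordinal of HA (Heyting Arithmetic): epsilon_0
Comparing: omega^(omega^omega) < epsilon_0.
The larger ordinal is epsilon_0 (from HA (Heyting Arithmetic)).

epsilon_0


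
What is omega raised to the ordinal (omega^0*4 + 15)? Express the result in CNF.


omega^(omega^0*4 + 15):
omega^0 = 1, so the exponent is 4 + 15 = 19 (finite ordinal addition).
Result = omega^19, already a single CNF term.

omega^19


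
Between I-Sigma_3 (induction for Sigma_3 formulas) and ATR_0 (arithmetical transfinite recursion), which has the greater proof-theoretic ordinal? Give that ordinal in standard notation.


Proof-theoretic ordinal of I-Sigma_3 (induction for Sigma_3 formulas): omega^(omega^(omega^omega))
Proof-theoretic ordinal of ATR_0 (arithmetical transfinite recursion): Gamma_0
Comparing: omega^(omega^(omega^omega)) < Gamma_0.
The larger ordinal is Gamma_0 (from ATR_0 (arithmetical transfinite recursion)).

Gamma_0


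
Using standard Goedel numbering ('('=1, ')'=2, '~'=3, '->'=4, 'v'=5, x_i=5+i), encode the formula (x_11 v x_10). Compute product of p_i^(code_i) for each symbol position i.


Formula: (x_11 v x_10)
Symbol codes: [1, 16, 5, 15, 2]
Primes: [2, 3, 5, 7, 11]
p_1^1 = 2^1 = 2
p_2^16 = 3^16 = 43046721
p_3^5 = 5^5 = 3125
p_4^15 = 7^15 = 4747561509943
p_5^2 = 11^2 = 121
Product = 154552510285071629220393750

154552510285071629220393750


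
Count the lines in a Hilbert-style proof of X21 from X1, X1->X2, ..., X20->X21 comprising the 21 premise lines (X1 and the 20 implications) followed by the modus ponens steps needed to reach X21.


We have 21 premise lines: X1 and 20 implications.
Each implication is detached once by MP, giving 20 MP lines.
21 premise lines + 20 MP lines = 41 total lines.

41


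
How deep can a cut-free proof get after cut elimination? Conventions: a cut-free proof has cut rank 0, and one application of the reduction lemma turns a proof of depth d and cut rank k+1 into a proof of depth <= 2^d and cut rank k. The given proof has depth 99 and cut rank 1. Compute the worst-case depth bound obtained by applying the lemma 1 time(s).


Each rank reduction sends depth d to at most 2^d; cut rank r needs r reductions.
2_0(99) = 99
2_1(99) = 2^99 = 633825300114114700748351602688
Cut-free depth bound = 633825300114114700748351602688

633825300114114700748351602688


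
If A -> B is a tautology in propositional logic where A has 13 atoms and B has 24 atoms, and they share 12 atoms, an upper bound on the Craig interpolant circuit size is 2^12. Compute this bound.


Shared atoms = 12
Craig interpolant size bound = 2^12
= 4096

4096


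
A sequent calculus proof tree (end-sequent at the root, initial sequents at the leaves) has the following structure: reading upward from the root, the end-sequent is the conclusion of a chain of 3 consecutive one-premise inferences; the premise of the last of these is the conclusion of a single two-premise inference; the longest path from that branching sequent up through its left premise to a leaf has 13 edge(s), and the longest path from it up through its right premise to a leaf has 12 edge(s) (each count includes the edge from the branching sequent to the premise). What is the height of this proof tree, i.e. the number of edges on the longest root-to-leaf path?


Longest path through the left premise: 13 edges (measured from the branching sequent)
Longest path through the right premise: 12 edges
Height of the subtree rooted at the branching sequent: max(13, 12) = 13
The branching sequent sits 3 edges above the root (the chain of one-premise inferences), so height = 13 + 3 = 16

16


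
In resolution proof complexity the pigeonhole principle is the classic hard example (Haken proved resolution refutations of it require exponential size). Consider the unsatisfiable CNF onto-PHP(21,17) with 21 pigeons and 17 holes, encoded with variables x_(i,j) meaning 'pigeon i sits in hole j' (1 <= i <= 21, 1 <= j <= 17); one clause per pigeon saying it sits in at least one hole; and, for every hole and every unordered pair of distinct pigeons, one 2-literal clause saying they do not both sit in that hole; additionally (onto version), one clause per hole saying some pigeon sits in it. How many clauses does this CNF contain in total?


onto-PHP(21,17): 21 pigeons, 17 holes, 21*17 = 357 variables.
- pigeon clauses: one per pigeon -> 21 clauses
- hole clauses: 17 holes * C(21,2) = 17 * 210 -> 3570 clauses
- onto clauses: one per hole -> 17 clauses
Total clauses = 21 + 3570 + 17 = 3608

3608


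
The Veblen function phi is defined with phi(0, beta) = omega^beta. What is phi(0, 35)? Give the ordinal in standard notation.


phi(0, 35):
phi(0, beta) = omega^beta by definition.
phi(0, 35) = omega^35

omega^35


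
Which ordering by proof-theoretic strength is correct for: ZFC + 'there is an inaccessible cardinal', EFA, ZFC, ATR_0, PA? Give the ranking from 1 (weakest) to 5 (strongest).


Ordering by consistency strength:
1. EFA
2. PA
3. ATR_0
4. ZFC
5. ZFC + 'there is an inaccessible cardinal'


ZFC + 'there is an inaccessible cardinal'=5, EFA=1, ZFC=4, ATR_0=3, PA=2


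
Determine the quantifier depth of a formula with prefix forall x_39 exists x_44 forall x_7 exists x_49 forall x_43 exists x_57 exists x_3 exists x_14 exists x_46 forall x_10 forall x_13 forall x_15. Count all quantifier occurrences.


Quantifier prefix has 12 quantifier symbols.
Quantifier depth = 12

12


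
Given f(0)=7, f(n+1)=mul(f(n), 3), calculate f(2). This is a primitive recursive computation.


f(0) = 7
f(1) = mul(f(0), 3) = mul(7, 3) = 21
f(2) = mul(f(1), 3) = mul(21, 3) = 63


63


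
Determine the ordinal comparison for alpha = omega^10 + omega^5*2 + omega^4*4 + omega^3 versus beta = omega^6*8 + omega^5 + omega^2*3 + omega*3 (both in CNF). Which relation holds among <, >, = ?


Compare term by term from highest exponent:
alpha = omega^10 + omega^5*2 + omega^4*4 + omega^3
beta = omega^6*8 + omega^5 + omega^2*3 + omega*3
Term 1: alpha has omega^10*1, beta has omega^6*8
Term 2: alpha has omega^5*2, beta has omega^5*1
Term 3: alpha has omega^4*4, beta has omega^2*3
Term 4: alpha has omega^3*1, beta has omega^1*3
Result: alpha > beta

alpha > beta


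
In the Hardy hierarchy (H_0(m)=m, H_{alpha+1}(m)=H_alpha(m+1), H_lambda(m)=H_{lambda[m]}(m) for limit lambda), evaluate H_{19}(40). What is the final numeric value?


H_19(40):
For finite ordinals k, H_k(n) = n + k (each successor step adds 1).
H_19(40) = 40 + 19 = 59

59


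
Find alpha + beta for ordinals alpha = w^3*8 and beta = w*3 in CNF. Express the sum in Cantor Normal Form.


Ordinal addition w^3*8 + w*3:
Leading exponent of alpha (3) > leading exponent of beta (1).
Since alpha's term has higher exponent than beta's leading term,
the sum is simply alpha followed by beta.
Result = w^3*8 + w*3

w^3*8 + w*3


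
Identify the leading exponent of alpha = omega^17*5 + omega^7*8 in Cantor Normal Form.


CNF: omega^17*5 + omega^7*8
The leading term is omega^17*5, which has exponent 17.

17


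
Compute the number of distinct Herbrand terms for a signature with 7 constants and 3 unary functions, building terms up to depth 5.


Herbrand terms by depth:
Depth 0: 7 constants
Depth 1: 21 new terms (running total: 28)
Depth 2: 63 new terms (running total: 91)
Depth 3: 189 new terms (running total: 280)
Depth 4: 567 new terms (running total: 847)
Depth 5: 1701 new terms (running total: 2548)
Total distinct ground terms = 2548

2548


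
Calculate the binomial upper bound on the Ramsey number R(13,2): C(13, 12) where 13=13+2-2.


R(13,2) <= C(13+2-2, 13-1) = C(13, 12)
C(13, 12) = 13! / (12! * 1!)
= 13

13


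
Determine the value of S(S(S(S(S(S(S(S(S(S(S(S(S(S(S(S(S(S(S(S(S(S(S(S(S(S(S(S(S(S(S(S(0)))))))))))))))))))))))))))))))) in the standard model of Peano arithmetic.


Counting successors applied to 0:
32 applications of S to 0 = 32

32


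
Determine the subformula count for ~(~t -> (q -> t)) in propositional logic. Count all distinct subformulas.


Formula: ~(~t -> (q -> t))
Subformulas found:
  1. q
  2. t
  3. ~t
  4. (q -> t)
  5. (~t -> (q -> t))
  6. ~(~t -> (q -> t))
Total distinct subformulas = 6

6


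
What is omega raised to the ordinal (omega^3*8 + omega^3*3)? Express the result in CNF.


omega^(omega^3*8 + omega^3*3):
Both terms of the exponent have the same exponent 3, so they merge: omega^3*8 + omega^3*3 = omega^3*(8+3) = omega^3*11.
omega raised to a CNF ordinal is a single CNF term: Result = omega^(omega^3*11)

omega^(omega^3*11)


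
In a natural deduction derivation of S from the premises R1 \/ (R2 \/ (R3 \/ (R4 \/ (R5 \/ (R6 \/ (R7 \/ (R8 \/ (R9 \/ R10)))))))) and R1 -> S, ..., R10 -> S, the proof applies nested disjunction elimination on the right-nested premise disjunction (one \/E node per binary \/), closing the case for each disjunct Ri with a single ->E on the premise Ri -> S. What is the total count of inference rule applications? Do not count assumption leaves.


The premise R1 \/ (R2 \/ (R3 \/ (R4 \/ (R5 \/ (R6 \/ (R7 \/ (R8 \/ (R9 \/ R10)))))))) contains 10 disjuncts, hence 9 binary \/ connectives.
- Each binary \/ is eliminated once: 9 \/E nodes.
- Each of the 10 cases Ri derives S by one ->E with Ri -> S: 10 ->E nodes.
Total = 9 + 10 = 19

19


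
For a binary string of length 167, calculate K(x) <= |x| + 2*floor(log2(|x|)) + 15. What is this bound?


floor(log2(167)) = 7
2 * 7 = 14
K(x) <= 167 + 14 + 15 = 196

196


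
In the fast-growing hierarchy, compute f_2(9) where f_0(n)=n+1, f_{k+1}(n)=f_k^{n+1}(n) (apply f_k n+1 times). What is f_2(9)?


f_2(9) = f_1^10(9)
f_1(m) = 2m + 1.
Iterating: f_1^k(n) = 2^k*(n+1) - 1.
f_2(9) = 2^10*(9+1) - 1 = 1024*10 - 1 = 10239

10239


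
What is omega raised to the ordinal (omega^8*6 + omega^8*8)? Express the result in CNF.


omega^(omega^8*6 + omega^8*8):
Both terms of the exponent have the same exponent 8, so they merge: omega^8*6 + omega^8*8 = omega^8*(6+8) = omega^8*14.
omega raised to a CNF ordinal is a single CNF term: Result = omega^(omega^8*14)

omega^(omega^8*14)


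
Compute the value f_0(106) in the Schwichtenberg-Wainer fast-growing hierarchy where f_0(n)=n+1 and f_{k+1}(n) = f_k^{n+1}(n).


f_0(106) = 106 + 1 = 107

107


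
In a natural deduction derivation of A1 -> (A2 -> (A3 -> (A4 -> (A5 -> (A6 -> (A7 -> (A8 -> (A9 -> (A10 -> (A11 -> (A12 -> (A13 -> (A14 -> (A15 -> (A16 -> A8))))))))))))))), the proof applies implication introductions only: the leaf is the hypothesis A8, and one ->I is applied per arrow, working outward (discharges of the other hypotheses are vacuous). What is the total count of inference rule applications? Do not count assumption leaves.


The formula has 16 arrows (->); its innermost consequent A8 is one of the antecedents,
so the proof starts from the hypothesis leaf A8 (not a rule application) and closes one arrow per ->I.
Building A1 -> (A2 -> (A3 -> (A4 -> (A5 -> (A6 -> (A7 -> (A8 -> (A9 -> (A10 -> (A11 -> (A12 -> (A13 -> (A14 -> (A15 -> (A16 -> A8))))))))))))))) therefore takes 16 nested implication introductions.
Total inference nodes = 16

16


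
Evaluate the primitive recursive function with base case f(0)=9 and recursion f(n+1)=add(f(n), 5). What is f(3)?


f(0) = 9
f(1) = add(f(0), 5) = add(9, 5) = 14
f(2) = add(f(1), 5) = add(14, 5) = 19
f(3) = add(f(2), 5) = add(19, 5) = 24


24


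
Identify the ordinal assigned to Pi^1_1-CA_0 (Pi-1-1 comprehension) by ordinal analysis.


The proof-theoretic ordinal of Pi^1_1-CA_0 (Pi-1-1 comprehension) is a standard result in ordinal analysis.
This ordinal is the supremum of order types of primitive recursive well-orderings
that the theory can prove to be well-ordered.
For Pi^1_1-CA_0 (Pi-1-1 comprehension), the proof-theoretic ordinal is psi_0(Omega_omega).

psi_0(Omega_omega)
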